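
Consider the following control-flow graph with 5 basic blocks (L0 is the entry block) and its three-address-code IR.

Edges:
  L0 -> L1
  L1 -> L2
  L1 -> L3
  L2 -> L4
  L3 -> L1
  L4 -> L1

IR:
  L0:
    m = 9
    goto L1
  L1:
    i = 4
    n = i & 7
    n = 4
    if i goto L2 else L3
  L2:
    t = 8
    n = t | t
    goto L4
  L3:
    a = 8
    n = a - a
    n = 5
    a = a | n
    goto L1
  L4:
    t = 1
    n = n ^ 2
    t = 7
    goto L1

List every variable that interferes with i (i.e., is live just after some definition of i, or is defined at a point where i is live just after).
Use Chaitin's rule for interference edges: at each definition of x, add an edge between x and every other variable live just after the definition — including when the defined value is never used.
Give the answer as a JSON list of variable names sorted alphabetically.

Answer: ["n"]

Analysis:
Per-block:
  L0: {m} / ∅
  L1: {i,n} / ∅
  L2: {n,t} / ∅
  L3: {a,n} / ∅
  L4: {n,t} / {n}

Live sets:
  L0: in=∅ out=∅
  L1: in=∅ out=∅
  L2: in=∅ out={n}
  L3: in=∅ out=∅
  L4: in={n} out=∅

Conflict graph:
  a — {n}
  i — {n}
  m — ∅
  n — {a,i,t}
  t — {n}

N(i) = ["n"]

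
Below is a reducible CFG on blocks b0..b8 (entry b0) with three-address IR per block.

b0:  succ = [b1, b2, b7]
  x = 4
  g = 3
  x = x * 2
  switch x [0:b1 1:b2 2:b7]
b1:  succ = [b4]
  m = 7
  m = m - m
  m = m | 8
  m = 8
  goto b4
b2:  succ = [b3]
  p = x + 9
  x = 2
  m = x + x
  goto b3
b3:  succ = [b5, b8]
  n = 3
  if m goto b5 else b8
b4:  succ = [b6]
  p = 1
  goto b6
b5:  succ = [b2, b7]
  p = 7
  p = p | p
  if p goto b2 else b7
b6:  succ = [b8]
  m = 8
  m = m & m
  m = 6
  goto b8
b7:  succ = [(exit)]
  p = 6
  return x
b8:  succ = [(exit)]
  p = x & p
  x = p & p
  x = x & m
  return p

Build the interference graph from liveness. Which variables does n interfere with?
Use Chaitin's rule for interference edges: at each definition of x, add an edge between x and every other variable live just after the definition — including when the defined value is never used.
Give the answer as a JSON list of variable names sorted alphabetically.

def/use:
  b0: {g,x} / ∅
  b1: {m} / ∅
  b2: {m,p,x} / {x}
  b3: {n} / {m}
  b4: {p} / ∅
  b5: {p} / ∅
  b6: {m} / ∅
  b7: {p} / {x}
  b8: {p,x} / {m,p,x}

Backward fixpoint:
  b0: in=∅ out={x}
  b1: in={x} out={x}
  b2: in={x} out={m,p,x}
  b3: in={m,p,x} out={m,p,x}
  b4: in={x} out={p,x}
  b5: in={x} out={x}
  b6: in={p,x} out={m,p,x}
  b7: in={x} out=∅
  b8: in={m,p,x} out=∅

Conflict graph:
  g — {x}
  m — {n,p,x}
  n — {m,p,x}
  p — {m,n,x}
  x — {g,m,n,p}

N(n) = ["m", "p", "x"]

Answer: ["m", "p", "x"]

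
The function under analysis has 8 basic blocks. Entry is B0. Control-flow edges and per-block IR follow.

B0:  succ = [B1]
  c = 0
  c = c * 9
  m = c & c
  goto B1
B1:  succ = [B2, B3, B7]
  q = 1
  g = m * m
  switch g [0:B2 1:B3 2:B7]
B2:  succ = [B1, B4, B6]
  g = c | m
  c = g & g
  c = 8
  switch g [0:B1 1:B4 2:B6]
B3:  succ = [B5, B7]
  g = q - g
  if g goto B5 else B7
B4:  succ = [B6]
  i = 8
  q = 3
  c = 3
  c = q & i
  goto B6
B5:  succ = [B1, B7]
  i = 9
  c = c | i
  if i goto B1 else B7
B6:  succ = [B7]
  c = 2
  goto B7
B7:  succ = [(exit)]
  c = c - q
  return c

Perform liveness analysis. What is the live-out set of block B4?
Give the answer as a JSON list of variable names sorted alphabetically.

Answer: ["q"]

Derivation:
Block summaries:
  B0 def {c,m} use ∅
  B1 def {g,q} use {m}
  B2 def {c,g} use {c,m}
  B3 def {g} use {g,q}
  B4 def {c,i,q} use ∅
  B5 def {c,i} use {c}
  B6 def {c} use ∅
  B7 def {c} use {c,q}

Live sets:
  B0 li=∅ lo={c,m}
  B1 li={c,m} lo={c,g,m,q}
  B2 li={c,m,q} lo={c,m,q}
  B3 li={c,g,m,q} lo={c,m,q}
  B4 li=∅ lo={q}
  B5 li={c,m,q} lo={c,m,q}
  B6 li={q} lo={c,q}
  B7 li={c,q} lo=∅

live-out(B4) = ["q"]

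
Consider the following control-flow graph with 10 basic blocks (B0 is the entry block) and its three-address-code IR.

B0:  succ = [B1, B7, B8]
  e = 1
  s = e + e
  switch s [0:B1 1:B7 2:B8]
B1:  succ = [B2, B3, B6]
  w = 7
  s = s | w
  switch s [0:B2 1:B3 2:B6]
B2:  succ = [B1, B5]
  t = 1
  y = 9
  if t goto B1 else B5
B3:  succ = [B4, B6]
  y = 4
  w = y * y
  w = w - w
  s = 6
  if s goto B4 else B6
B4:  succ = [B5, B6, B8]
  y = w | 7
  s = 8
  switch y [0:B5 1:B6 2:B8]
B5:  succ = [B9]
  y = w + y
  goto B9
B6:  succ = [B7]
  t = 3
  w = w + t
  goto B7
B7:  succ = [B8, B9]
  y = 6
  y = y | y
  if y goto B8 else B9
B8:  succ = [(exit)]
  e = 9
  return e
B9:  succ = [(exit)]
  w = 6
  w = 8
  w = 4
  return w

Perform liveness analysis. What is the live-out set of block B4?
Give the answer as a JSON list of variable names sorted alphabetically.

Per-block:
  B0: def={e,s} ue=∅
  B1: def={s,w} ue={s}
  B2: def={t,y} ue=∅
  B3: def={s,w,y} ue=∅
  B4: def={s,y} ue={w}
  B5: def={y} ue={w,y}
  B6: def={t,w} ue={w}
  B7: def={y} ue=∅
  B8: def={e} ue=∅
  B9: def={w} ue=∅

Live sets:
  B0: in=∅ out={s}
  B1: in={s} out={s,w}
  B2: in={s,w} out={s,w,y}
  B3: in=∅ out={w}
  B4: in={w} out={w,y}
  B5: in={w,y} out=∅
  B6: in={w} out=∅
  B7: in=∅ out=∅
  B8: in=∅ out=∅
  B9: in=∅ out=∅

live-out(B4) = ["w", "y"]

Answer: ["w", "y"]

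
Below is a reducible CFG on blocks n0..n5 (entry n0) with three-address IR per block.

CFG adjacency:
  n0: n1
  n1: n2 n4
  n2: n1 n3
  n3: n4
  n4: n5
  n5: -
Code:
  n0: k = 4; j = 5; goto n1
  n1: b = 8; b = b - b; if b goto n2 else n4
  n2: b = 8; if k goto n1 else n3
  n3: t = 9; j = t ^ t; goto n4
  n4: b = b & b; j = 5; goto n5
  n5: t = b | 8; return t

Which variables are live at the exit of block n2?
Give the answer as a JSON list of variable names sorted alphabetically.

Answer: ["b", "k"]

Derivation:
def/use:
  n0: {j,k} / ∅
  n1: {b} / ∅
  n2: {b} / {k}
  n3: {j,t} / ∅
  n4: {b,j} / {b}
  n5: {t} / {b}

Liveness:
  n0: in=∅ out={k}
  n1: in={k} out={b,k}
  n2: in={k} out={b,k}
  n3: in={b} out={b}
  n4: in={b} out={b}
  n5: in={b} out=∅

live-out(n2) = ["b", "k"]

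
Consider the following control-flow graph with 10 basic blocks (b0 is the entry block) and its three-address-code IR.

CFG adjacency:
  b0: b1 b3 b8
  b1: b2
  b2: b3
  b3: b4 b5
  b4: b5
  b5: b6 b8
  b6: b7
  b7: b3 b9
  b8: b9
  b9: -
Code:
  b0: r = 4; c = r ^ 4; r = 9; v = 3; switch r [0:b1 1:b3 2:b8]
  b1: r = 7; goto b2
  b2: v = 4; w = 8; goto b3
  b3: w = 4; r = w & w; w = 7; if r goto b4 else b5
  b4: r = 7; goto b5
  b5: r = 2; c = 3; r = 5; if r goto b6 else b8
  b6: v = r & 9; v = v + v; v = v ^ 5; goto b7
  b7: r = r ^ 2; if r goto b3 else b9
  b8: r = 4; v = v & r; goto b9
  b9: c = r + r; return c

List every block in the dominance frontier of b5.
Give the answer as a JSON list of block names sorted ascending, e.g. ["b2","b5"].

idom tree: b1←b0 b2←b1 b3←b0 b4←b3 b5←b3 b6←b5 b7←b6 b8←b0 b9←b0
Dom at joins:
  b3: preds {b0,b2,b7}: {b0} ∩ {b0,b1,b2} ∩ {b0,b3,b5,b6,b7} = {b0}; idom=b0
  b5: preds {b3,b4}: {b0,b3} ∩ {b0,b3,b4} = {b0,b3}; idom=b3
  b8: preds {b0,b5}: {b0} ∩ {b0,b3,b5} = {b0}; idom=b0
  b9: preds {b7,b8}: {b0,b3,b5,b6,b7} ∩ {b0,b8} = {b0}; idom=b0

DF derivation:
  join b3 pred b0: · stop@b0
  join b3 pred b2: b2→b1 stop@b0
  join b3 pred b7: b7→b6→b5→b3 stop@b0
  join b5 pred b3: · stop@b3
  join b5 pred b4: b4 stop@b3
  join b8 pred b0: · stop@b0
  join b8 pred b5: b5→b3 stop@b0
  join b9 pred b7: b7→b6→b5→b3 stop@b0
  join b9 pred b8: b8 stop@b0
  DF(b0)=∅
  DF(b1)={b3}
  DF(b2)={b3}
  DF(b3)={b3,b8,b9}
  DF(b4)={b5}
  DF(b5)={b3,b8,b9}
  DF(b6)={b3,b9}
  DF(b7)={b3,b9}
  DF(b8)={b9}
  DF(b9)=∅

DF(b5) = ["b3", "b8", "b9"]

Answer: ["b3", "b8", "b9"]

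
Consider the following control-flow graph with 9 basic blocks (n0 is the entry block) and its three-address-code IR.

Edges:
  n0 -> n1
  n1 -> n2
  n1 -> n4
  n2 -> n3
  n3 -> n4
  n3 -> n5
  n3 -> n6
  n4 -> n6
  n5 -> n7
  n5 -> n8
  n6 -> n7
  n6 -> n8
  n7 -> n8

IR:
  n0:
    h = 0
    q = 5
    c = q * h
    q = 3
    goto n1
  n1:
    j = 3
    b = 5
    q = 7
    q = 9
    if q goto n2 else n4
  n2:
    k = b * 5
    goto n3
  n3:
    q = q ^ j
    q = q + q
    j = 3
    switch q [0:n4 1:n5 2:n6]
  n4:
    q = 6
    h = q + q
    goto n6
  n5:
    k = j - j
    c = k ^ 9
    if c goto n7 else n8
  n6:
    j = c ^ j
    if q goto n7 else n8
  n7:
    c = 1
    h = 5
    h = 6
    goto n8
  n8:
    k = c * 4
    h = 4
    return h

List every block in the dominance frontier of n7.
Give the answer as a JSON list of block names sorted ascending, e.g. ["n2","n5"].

Answer: ["n8"]

Analysis:
idom tree: n1←n0 n2←n1 n3←n2 n4←n1 n5←n3 n6←n1 n7←n1 n8←n1
Dom∩ at merges:
  n4: preds {n1,n3}: {n0,n1} ∩ {n0,n1,n2,n3} = {n0,n1}; idom=n1
  n6: preds {n3,n4}: {n0,n1,n2,n3} ∩ {n0,n1,n4} = {n0,n1}; idom=n1
  n7: preds {n5,n6}: {n0,n1,n2,n3,n5} ∩ {n0,n1,n6} = {n0,n1}; idom=n1
  n8: preds {n5,n6,n7}: {n0,n1,n2,n3,n5} ∩ {n0,n1,n6} ∩ {n0,n1,n7} = {n0,n1}; idom=n1

DF walk-up:
  n4←n1: walk · to n1
  n4←n3: walk n3→n2 to n1
  n6←n3: walk n3→n2 to n1
  n6←n4: walk n4 to n1
  n7←n5: walk n5→n3→n2 to n1
  n7←n6: walk n6 to n1
  n8←n5: walk n5→n3→n2 to n1
  n8←n6: walk n6 to n1
  n8←n7: walk n7 to n1
  DF(n0)=∅
  DF(n1)=∅
  DF(n2)={n4,n6,n7,n8}
  DF(n3)={n4,n6,n7,n8}
  DF(n4)={n6}
  DF(n5)={n7,n8}
  DF(n6)={n7,n8}
  DF(n7)={n8}
  DF(n8)=∅

DF(n7) = ["n8"]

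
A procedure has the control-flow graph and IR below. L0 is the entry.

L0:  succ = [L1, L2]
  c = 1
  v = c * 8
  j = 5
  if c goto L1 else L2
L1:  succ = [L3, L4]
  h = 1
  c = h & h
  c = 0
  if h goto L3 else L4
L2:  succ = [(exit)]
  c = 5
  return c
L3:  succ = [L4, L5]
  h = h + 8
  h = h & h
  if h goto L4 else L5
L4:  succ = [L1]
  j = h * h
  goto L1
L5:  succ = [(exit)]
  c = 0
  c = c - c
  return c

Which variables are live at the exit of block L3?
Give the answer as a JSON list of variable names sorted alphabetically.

def/use:
  L0: def={c,j,v} ue=∅
  L1: def={c,h} ue=∅
  L2: def={c} ue=∅
  L3: def={h} ue={h}
  L4: def={j} ue={h}
  L5: def={c} ue=∅

Live sets:
  L0 li=∅ lo=∅
  L1 li=∅ lo={h}
  L2 li=∅ lo=∅
  L3 li={h} lo={h}
  L4 li={h} lo=∅
  L5 li=∅ lo=∅

live-out(L3) = ["h"]

Answer: ["h"]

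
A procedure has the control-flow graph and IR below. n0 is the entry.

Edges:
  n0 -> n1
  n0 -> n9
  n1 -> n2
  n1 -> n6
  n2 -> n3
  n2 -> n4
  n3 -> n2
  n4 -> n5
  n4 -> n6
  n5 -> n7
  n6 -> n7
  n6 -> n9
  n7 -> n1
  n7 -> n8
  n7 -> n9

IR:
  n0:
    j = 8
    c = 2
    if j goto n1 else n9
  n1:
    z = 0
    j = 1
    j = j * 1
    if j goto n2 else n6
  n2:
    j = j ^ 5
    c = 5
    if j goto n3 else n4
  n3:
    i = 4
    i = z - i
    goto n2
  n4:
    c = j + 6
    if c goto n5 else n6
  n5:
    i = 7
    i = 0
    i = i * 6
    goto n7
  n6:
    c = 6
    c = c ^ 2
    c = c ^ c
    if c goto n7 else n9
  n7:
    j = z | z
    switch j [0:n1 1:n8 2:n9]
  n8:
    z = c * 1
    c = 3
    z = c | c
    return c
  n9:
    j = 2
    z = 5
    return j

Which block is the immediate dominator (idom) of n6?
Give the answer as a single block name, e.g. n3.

Answer: n1

Derivation:
idom tree: n1←n0 n2←n1 n3←n2 n4←n2 n5←n4 n6←n1 n7←n1 n8←n7 n9←n0
Join-block Dom:
  n1: preds {n0,n7}: {n0} ∩ {n0,n1,n7} = {n0}; idom=n0
  n2: preds {n1,n3}: {n0,n1} ∩ {n0,n1,n2,n3} = {n0,n1}; idom=n1
  n6: preds {n1,n4}: {n0,n1} ∩ {n0,n1,n2,n4} = {n0,n1}; idom=n1
  n7: preds {n5,n6}: {n0,n1,n2,n4,n5} ∩ {n0,n1,n6} = {n0,n1}; idom=n1
  n9: preds {n0,n6,n7}: {n0} ∩ {n0,n1,n6} ∩ {n0,n1,n7} = {n0}; idom=n0

idom(n6) = n1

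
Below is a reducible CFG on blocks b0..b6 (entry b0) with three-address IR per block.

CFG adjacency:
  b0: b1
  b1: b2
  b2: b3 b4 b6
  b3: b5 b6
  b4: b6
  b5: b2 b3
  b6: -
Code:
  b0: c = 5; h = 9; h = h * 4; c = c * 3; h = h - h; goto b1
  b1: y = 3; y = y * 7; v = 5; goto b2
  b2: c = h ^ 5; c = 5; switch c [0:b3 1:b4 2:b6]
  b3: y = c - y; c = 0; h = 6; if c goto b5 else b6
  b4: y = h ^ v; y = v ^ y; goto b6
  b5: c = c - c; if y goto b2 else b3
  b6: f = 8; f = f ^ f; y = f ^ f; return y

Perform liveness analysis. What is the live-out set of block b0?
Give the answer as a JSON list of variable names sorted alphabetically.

Answer: ["h"]

Derivation:
def/use:
  b0: {c,h} / ∅
  b1: {v,y} / ∅
  b2: {c} / {h}
  b3: {c,h,y} / {c,y}
  b4: {y} / {h,v}
  b5: {c} / {c,y}
  b6: {f,y} / ∅

Backward fixpoint:
  b0: in=∅ out={h}
  b1: in={h} out={h,v,y}
  b2: in={h,v,y} out={c,h,v,y}
  b3: in={c,v,y} out={c,h,v,y}
  b4: in={h,v} out=∅
  b5: in={c,h,v,y} out={c,h,v,y}
  b6: in=∅ out=∅

live-out(b0) = ["h"]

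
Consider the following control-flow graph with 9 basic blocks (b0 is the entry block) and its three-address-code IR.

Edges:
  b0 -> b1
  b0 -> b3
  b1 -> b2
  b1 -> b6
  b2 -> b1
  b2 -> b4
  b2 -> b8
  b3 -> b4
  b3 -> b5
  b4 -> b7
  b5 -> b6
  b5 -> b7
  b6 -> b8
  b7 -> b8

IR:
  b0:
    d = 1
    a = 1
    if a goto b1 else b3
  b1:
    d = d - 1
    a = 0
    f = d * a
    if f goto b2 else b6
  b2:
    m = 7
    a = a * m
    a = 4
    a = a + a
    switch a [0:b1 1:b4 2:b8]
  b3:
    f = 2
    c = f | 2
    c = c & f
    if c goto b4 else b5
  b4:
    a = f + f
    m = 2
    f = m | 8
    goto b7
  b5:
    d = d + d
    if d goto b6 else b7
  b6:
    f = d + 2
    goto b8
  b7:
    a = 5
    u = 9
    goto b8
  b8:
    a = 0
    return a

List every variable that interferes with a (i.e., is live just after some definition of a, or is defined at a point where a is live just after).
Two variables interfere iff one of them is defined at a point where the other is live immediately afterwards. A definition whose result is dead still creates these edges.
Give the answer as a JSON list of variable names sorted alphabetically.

Answer: ["d", "f", "m"]

Derivation:
Block summaries:
  b0: def={a,d} ue=∅
  b1: def={a,d,f} ue={d}
  b2: def={a,m} ue={a}
  b3: def={c,f} ue=∅
  b4: def={a,f,m} ue={f}
  b5: def={d} ue={d}
  b6: def={f} ue={d}
  b7: def={a,u} ue=∅
  b8: def={a} ue=∅

Liveness:
  b0: in=∅ out={d}
  b1: in={d} out={a,d,f}
  b2: in={a,d,f} out={d,f}
  b3: in={d} out={d,f}
  b4: in={f} out=∅
  b5: in={d} out={d}
  b6: in={d} out=∅
  b7: in=∅ out=∅
  b8: in=∅ out=∅

Interference:
  a↔{d,f,m}
  c↔{d,f}
  d↔{a,c,f,m}
  f↔{a,c,d,m}
  m↔{a,d,f}
  u↔∅

N(a) = ["d", "f", "m"]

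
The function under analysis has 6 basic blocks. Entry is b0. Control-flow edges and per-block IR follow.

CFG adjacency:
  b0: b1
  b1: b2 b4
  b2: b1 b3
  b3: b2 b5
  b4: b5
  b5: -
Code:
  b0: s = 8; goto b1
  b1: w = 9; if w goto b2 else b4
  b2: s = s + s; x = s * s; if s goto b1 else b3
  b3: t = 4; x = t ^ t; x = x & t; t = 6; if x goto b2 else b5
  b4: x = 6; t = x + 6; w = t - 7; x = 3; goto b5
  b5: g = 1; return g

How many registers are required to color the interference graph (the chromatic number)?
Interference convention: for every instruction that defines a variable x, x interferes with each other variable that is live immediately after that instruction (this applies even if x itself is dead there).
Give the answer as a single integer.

Answer: 3

Analysis:
Per-block:
  b0 def {s} use ∅
  b1 def {w} use ∅
  b2 def {s,x} use {s}
  b3 def {t,x} use ∅
  b4 def {t,w,x} use ∅
  b5 def {g} use ∅

Liveness:
  live b0: ∅→{s}
  live b1: {s}→{s}
  live b2: {s}→{s}
  live b3: {s}→{s}
  live b4: ∅→∅
  live b5: ∅→∅

Interfere edges:
  g↔∅
  s↔{t,w,x}
  t↔{s,x}
  w↔{s}
  x↔{s,t}

Chromatic number:
  lower bound: {s,t,x} mutually conflict ⇒ χ ≥ 3
  assign g→r0 s→r0 t→r1 w→r1 x→r2 — no edge inside a register ⇒ χ ≤ 3
  χ = 3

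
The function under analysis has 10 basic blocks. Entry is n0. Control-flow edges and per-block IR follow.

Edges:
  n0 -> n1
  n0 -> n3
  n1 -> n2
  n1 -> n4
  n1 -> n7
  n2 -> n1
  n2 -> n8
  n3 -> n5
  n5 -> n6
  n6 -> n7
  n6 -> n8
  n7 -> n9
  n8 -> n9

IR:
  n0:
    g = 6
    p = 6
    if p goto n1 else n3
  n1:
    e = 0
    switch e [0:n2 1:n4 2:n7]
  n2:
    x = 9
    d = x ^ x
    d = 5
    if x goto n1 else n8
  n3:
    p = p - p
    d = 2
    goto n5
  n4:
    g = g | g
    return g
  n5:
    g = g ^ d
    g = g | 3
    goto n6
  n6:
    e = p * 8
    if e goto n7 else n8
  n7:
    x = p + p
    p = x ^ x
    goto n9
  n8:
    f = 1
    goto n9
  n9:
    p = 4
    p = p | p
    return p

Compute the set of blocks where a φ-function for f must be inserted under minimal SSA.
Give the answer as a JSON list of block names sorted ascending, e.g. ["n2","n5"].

Answer: ["n9"]

Analysis:
idom tree: n1←n0 n2←n1 n3←n0 n4←n1 n5←n3 n6←n5 n7←n0 n8←n0 n9←n0
Dom∩ at merges:
  n1: preds {n0,n2}: {n0} ∩ {n0,n1,n2} = {n0}; idom=n0
  n7: preds {n1,n6}: {n0,n1} ∩ {n0,n3,n5,n6} = {n0}; idom=n0
  n8: preds {n2,n6}: {n0,n1,n2} ∩ {n0,n3,n5,n6} = {n0}; idom=n0
  n9: preds {n7,n8}: {n0,n7} ∩ {n0,n8} = {n0}; idom=n0

Frontier:
  n1←n0: walk · to n0
  n1←n2: walk n2→n1 to n0
  n7←n1: walk n1 to n0
  n7←n6: walk n6→n5→n3 to n0
  n8←n2: walk n2→n1 to n0
  n8←n6: walk n6→n5→n3 to n0
  n9←n7: walk n7 to n0
  n9←n8: walk n8 to n0
  DF(n0)=∅
  DF(n1)={n1,n7,n8}
  DF(n2)={n1,n8}
  DF(n3)={n7,n8}
  DF(n4)=∅
  DF(n5)={n7,n8}
  DF(n6)={n7,n8}
  DF(n7)={n9}
  DF(n8)={n9}
  DF(n9)=∅

φ for f: defs {n8}
  DF⁺ = {n9}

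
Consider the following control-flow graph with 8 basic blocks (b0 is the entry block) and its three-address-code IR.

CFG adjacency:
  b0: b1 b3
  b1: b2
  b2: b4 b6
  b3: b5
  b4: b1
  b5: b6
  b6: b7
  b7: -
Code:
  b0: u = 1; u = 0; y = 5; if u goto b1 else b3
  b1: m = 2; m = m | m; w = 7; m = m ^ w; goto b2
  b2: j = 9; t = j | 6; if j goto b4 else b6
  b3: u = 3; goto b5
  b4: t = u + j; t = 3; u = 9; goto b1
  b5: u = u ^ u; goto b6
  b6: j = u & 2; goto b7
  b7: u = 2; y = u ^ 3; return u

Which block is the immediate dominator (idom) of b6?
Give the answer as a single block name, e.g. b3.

idom tree: b1←b0 b2←b1 b3←b0 b4←b2 b5←b3 b6←b0 b7←b6
Join-block Dom:
  b1: preds {b0,b4}: {b0} ∩ {b0,b1,b2,b4} = {b0}; idom=b0
  b6: preds {b2,b5}: {b0,b1,b2} ∩ {b0,b3,b5} = {b0}; idom=b0

idom(b6) = b0

Answer: b0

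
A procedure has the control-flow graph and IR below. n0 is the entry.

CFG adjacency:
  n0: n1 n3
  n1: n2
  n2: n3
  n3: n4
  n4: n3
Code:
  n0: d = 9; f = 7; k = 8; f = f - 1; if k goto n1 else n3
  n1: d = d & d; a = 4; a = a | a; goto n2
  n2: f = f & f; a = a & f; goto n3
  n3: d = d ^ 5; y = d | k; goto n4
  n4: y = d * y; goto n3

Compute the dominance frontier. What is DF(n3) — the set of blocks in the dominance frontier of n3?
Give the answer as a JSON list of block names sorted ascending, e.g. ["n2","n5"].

Answer: ["n3"]

Derivation:
idom tree: n1←n0 n2←n1 n3←n0 n4←n3
Join-block Dom:
  n3: preds {n0,n2,n4}: {n0} ∩ {n0,n1,n2} ∩ {n0,n3,n4} = {n0}; idom=n0

DF derivation:
  n3←n0: walk · to n0
  n3←n2: walk n2→n1 to n0
  n3←n4: walk n4→n3 to n0
  n0: DF=∅
  n1: DF={n3}
  n2: DF={n3}
  n3: DF={n3}
  n4: DF={n3}

DF(n3) = ["n3"]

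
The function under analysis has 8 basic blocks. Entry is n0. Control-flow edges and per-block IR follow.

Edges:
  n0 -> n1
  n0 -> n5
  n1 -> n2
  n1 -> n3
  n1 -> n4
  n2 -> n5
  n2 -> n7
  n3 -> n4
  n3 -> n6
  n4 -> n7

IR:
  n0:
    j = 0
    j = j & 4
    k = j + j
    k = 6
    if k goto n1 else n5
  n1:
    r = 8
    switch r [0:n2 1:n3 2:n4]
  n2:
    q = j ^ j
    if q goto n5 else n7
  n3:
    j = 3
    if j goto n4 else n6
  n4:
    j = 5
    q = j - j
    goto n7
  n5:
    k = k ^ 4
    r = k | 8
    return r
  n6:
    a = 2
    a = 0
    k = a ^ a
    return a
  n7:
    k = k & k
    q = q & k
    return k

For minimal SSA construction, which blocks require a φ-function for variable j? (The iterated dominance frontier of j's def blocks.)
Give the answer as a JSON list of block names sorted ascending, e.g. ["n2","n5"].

Answer: ["n4", "n7"]

Derivation:
idom tree: n1←n0 n2←n1 n3←n1 n4←n1 n5←n0 n6←n3 n7←n1
Dom∩ at merges:
  n4: preds {n1,n3}: {n0,n1} ∩ {n0,n1,n3} = {n0,n1}; idom=n1
  n5: preds {n0,n2}: {n0} ∩ {n0,n1,n2} = {n0}; idom=n0
  n7: preds {n2,n4}: {n0,n1,n2} ∩ {n0,n1,n4} = {n0,n1}; idom=n1

DF derivation:
  n4←n1: walk · to n1
  n4←n3: walk n3 to n1
  n5←n0: walk · to n0
  n5←n2: walk n2→n1 to n0
  n7←n2: walk n2 to n1
  n7←n4: walk n4 to n1
  n0 → ∅
  n1 → {n5}
  n2 → {n5,n7}
  n3 → {n4}
  n4 → {n7}
  n5 → ∅
  n6 → ∅
  n7 → ∅

φ for j: defs {n0,n3,n4}
  DF⁺ = {n4,n7}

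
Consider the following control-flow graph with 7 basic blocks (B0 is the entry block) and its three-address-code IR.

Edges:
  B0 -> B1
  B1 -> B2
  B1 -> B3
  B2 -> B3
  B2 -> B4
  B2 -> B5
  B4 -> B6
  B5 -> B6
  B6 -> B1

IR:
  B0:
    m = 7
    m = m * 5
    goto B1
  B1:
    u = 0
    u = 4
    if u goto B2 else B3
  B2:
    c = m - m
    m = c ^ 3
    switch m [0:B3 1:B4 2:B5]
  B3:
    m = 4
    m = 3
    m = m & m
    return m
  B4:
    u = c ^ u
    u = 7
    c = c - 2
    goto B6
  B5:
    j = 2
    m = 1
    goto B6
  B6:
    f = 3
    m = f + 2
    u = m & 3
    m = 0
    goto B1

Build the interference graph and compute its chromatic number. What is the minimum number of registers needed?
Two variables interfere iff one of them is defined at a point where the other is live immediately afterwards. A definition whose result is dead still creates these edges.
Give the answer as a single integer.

Answer: 3

Working:
Per-block:
  B0: {m} / ∅
  B1: {u} / ∅
  B2: {c,m} / {m}
  B3: {m} / ∅
  B4: {c,u} / {c,u}
  B5: {j,m} / ∅
  B6: {f,m,u} / ∅

Backward fixpoint:
  B0: in=∅ out={m}
  B1: in={m} out={m,u}
  B2: in={m,u} out={c,u}
  B3: in=∅ out=∅
  B4: in={c,u} out=∅
  B5: in=∅ out=∅
  B6: in=∅ out={m}

Interference:
  c: {m,u}
  f: ∅
  j: ∅
  m: {c,u}
  u: {c,m}

Colouring:
  lower bound: {c,m,u} mutually conflict ⇒ χ ≥ 3
  3-colouring: c0={c,f,j}  c1={m}  c2={u}
  χ = 3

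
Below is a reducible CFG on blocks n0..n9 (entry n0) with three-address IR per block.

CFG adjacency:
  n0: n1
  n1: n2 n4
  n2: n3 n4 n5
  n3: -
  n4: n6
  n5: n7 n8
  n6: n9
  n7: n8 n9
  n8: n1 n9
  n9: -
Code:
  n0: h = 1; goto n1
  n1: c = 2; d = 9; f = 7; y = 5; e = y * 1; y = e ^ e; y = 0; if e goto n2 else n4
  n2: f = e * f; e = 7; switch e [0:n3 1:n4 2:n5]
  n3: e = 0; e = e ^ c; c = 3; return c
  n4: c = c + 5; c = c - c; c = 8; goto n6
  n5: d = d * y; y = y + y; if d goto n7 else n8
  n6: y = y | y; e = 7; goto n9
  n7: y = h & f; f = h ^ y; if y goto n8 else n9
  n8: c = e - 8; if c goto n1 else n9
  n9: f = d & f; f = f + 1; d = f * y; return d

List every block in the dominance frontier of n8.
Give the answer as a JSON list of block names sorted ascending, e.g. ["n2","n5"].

Answer: ["n1", "n9"]

Derivation:
idom tree: n1←n0 n2←n1 n3←n2 n4←n1 n5←n2 n6←n4 n7←n5 n8←n5 n9←n1
Dom at joins:
  n1: preds {n0,n8}: {n0} ∩ {n0,n1,n2,n5,n8} = {n0}; idom=n0
  n4: preds {n1,n2}: {n0,n1} ∩ {n0,n1,n2} = {n0,n1}; idom=n1
  n8: preds {n5,n7}: {n0,n1,n2,n5} ∩ {n0,n1,n2,n5,n7} = {n0,n1,n2,n5}; idom=n5
  n9: preds {n6,n7,n8}: {n0,n1,n4,n6} ∩ {n0,n1,n2,n5,n7} ∩ {n0,n1,n2,n5,n8} = {n0,n1}; idom=n1

DF derivation:
  n1←n0: walk · to n0
  n1←n8: walk n8→n5→n2→n1 to n0
  n4←n1: walk · to n1
  n4←n2: walk n2 to n1
  n8←n5: walk · to n5
  n8←n7: walk n7 to n5
  n9←n6: walk n6→n4 to n1
  n9←n7: walk n7→n5→n2 to n1
  n9←n8: walk n8→n5→n2 to n1
  DF(n0)=∅
  DF(n1)={n1}
  DF(n2)={n1,n4,n9}
  DF(n3)=∅
  DF(n4)={n9}
  DF(n5)={n1,n9}
  DF(n6)={n9}
  DF(n7)={n8,n9}
  DF(n8)={n1,n9}
  DF(n9)=∅

DF(n8) = ["n1", "n9"]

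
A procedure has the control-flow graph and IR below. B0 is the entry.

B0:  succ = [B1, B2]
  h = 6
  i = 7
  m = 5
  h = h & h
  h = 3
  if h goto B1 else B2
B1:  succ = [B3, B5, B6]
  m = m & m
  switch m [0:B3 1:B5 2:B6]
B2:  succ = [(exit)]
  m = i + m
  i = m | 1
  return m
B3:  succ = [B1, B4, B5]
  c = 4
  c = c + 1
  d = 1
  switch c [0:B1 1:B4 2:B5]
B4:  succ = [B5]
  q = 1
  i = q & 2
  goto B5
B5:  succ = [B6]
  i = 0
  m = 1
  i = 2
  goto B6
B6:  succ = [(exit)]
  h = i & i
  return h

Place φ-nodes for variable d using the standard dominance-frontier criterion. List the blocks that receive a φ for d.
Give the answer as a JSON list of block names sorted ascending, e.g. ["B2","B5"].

Answer: ["B1", "B5", "B6"]

Derivation:
idom tree: B1←B0 B2←B0 B3←B1 B4←B3 B5←B1 B6←B1
Dom∩ at merges:
  B1: preds {B0,B3}: {B0} ∩ {B0,B1,B3} = {B0}; idom=B0
  B5: preds {B1,B3,B4}: {B0,B1} ∩ {B0,B1,B3} ∩ {B0,B1,B3,B4} = {B0,B1}; idom=B1
  B6: preds {B1,B5}: {B0,B1} ∩ {B0,B1,B5} = {B0,B1}; idom=B1

DF walk-up:
  B1←B0: walk · to B0
  B1←B3: walk B3→B1 to B0
  B5←B1: walk · to B1
  B5←B3: walk B3 to B1
  B5←B4: walk B4→B3 to B1
  B6←B1: walk · to B1
  B6←B5: walk B5 to B1
  B0: DF=∅
  B1: DF={B1}
  B2: DF=∅
  B3: DF={B1,B5}
  B4: DF={B5}
  B5: DF={B6}
  B6: DF=∅

φ for d: defs {B3}
  DF⁺ = {B1,B5,B6}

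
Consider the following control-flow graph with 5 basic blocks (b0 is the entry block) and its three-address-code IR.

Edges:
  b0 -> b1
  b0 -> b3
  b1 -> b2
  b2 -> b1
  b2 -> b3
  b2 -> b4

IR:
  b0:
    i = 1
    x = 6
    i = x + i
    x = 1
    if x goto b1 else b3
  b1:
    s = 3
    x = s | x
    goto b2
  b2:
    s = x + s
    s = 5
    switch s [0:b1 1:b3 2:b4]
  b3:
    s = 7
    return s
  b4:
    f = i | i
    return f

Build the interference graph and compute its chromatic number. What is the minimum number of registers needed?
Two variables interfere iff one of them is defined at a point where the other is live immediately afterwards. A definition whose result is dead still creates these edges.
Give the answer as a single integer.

Per-block:
  b0: {i,x} / ∅
  b1: {s,x} / {x}
  b2: {s} / {s,x}
  b3: {s} / ∅
  b4: {f} / {i}

Backward fixpoint:
  b0 li=∅ lo={i,x}
  b1 li={i,x} lo={i,s,x}
  b2 li={i,s,x} lo={i,x}
  b3 li=∅ lo=∅
  b4 li={i} lo=∅

Interfere edges:
  f: ∅
  i: {s,x}
  s: {i,x}
  x: {i,s}

Registers:
  {i,s,x} pairwise interfere (3-clique) ⇒ χ ≥ 3
  assign f→R0 i→R0 s→R1 x→R2 — no edge inside a register ⇒ χ ≤ 3
  χ = 3

Answer: 3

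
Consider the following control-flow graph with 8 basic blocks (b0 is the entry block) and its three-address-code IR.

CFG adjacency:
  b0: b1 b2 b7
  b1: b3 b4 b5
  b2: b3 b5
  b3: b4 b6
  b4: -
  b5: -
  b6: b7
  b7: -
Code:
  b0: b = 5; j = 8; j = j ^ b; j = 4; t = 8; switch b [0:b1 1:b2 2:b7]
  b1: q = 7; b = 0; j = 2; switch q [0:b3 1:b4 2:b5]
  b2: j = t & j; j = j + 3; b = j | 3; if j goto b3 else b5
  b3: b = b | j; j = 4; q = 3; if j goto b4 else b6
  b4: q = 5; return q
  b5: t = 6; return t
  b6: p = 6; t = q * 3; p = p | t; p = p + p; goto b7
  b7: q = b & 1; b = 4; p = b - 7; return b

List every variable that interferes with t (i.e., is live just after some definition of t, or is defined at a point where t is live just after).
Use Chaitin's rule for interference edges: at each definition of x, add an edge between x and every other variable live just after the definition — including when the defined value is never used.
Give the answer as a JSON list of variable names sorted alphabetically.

Answer: ["b", "j", "p"]

Working:
Block summaries:
  b0 def {b,j,t} use ∅
  b1 def {b,j,q} use ∅
  b2 def {b,j} use {j,t}
  b3 def {b,j,q} use {b,j}
  b4 def {q} use ∅
  b5 def {t} use ∅
  b6 def {p,t} use {q}
  b7 def {b,p,q} use {b}

Backward fixpoint:
  live b0: ∅→{b,j,t}
  live b1: ∅→{b,j}
  live b2: {j,t}→{b,j}
  live b3: {b,j}→{b,q}
  live b4: ∅→∅
  live b5: ∅→∅
  live b6: {b,q}→{b}
  live b7: {b}→∅

Conflict graph:
  b — {j,p,q,t}
  j — {b,q,t}
  p — {b,q,t}
  q — {b,j,p}
  t — {b,j,p}

N(t) = ["b", "j", "p"]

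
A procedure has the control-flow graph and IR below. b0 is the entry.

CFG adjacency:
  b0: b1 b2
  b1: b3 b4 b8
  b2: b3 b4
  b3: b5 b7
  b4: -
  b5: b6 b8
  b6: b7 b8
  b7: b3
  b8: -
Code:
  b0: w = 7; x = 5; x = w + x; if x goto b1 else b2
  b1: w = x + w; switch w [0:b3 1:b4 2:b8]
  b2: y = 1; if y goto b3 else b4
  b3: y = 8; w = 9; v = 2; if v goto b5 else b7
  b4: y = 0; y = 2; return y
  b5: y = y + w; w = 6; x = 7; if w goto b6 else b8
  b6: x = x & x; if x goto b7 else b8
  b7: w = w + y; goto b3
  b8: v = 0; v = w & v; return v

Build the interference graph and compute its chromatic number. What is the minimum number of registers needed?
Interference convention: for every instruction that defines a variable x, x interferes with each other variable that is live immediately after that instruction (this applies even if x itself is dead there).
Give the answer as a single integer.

Answer: 3

Derivation:
def/use:
  b0: def={w,x} ue=∅
  b1: def={w} ue={w,x}
  b2: def={y} ue=∅
  b3: def={v,w,y} ue=∅
  b4: def={y} ue=∅
  b5: def={w,x,y} ue={w,y}
  b6: def={x} ue={x}
  b7: def={w} ue={w,y}
  b8: def={v} ue={w}

Liveness:
  b0 li=∅ lo={w,x}
  b1 li={w,x} lo={w}
  b2 li=∅ lo=∅
  b3 li=∅ lo={w,y}
  b4 li=∅ lo=∅
  b5 li={w,y} lo={w,x,y}
  b6 li={w,x,y} lo={w,y}
  b7 li={w,y} lo=∅
  b8 li={w} lo=∅

Conflict graph:
  v↔{w,y}
  w↔{v,x,y}
  x↔{w,y}
  y↔{v,w,x}

Chromatic number:
  clique {v,w,y} ⇒ need ≥ 3
  assign v→R2 w→R0 x→R2 y→R1 — no edge inside a register ⇒ χ ≤ 3
  χ = 3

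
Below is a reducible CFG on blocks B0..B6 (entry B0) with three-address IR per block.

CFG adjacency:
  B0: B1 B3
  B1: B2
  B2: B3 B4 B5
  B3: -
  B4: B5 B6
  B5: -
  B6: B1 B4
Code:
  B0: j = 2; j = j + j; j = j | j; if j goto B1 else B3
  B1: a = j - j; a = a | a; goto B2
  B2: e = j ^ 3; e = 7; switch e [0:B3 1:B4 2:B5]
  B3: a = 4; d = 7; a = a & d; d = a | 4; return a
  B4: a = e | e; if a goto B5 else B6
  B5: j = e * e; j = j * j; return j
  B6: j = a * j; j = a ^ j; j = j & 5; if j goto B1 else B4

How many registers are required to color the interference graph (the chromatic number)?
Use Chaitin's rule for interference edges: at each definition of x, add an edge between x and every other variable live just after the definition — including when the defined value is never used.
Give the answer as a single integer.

def/use:
  B0: {j} / ∅
  B1: {a} / {j}
  B2: {e} / {j}
  B3: {a,d} / ∅
  B4: {a} / {e}
  B5: {j} / {e}
  B6: {j} / {a,j}

Backward fixpoint:
  live B0: ∅→{j}
  live B1: {j}→{j}
  live B2: {j}→{e,j}
  live B3: ∅→∅
  live B4: {e,j}→{a,e,j}
  live B5: {e}→∅
  live B6: {a,e,j}→{e,j}

Conflict graph:
  a↔{d,e,j}
  d↔{a}
  e↔{a,j}
  j↔{a,e}

Colouring:
  lower bound: {a,e,j} mutually conflict ⇒ χ ≥ 3
  3-colouring: r0={a}  r1={d,e}  r2={j}
  χ = 3

Answer: 3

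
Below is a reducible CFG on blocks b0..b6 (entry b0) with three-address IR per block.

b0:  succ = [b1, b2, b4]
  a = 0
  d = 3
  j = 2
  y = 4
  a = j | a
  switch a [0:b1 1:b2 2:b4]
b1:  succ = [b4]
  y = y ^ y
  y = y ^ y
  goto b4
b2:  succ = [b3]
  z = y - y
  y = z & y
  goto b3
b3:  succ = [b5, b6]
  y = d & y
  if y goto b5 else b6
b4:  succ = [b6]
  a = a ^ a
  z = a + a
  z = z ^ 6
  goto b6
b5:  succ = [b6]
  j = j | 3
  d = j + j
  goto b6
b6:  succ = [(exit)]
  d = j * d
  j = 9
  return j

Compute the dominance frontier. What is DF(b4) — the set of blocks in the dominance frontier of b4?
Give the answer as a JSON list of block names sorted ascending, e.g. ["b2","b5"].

idom tree: b1←b0 b2←b0 b3←b2 b4←b0 b5←b3 b6←b0
Join-block Dom:
  b4: preds {b0,b1}: {b0} ∩ {b0,b1} = {b0}; idom=b0
  b6: preds {b3,b4,b5}: {b0,b2,b3} ∩ {b0,b4} ∩ {b0,b2,b3,b5} = {b0}; idom=b0

DF walk-up:
  join b4 pred b0: · stop@b0
  join b4 pred b1: b1 stop@b0
  join b6 pred b3: b3→b2 stop@b0
  join b6 pred b4: b4 stop@b0
  join b6 pred b5: b5→b3→b2 stop@b0
  b0: DF=∅
  b1: DF={b4}
  b2: DF={b6}
  b3: DF={b6}
  b4: DF={b6}
  b5: DF={b6}
  b6: DF=∅

DF(b4) = ["b6"]

Answer: ["b6"]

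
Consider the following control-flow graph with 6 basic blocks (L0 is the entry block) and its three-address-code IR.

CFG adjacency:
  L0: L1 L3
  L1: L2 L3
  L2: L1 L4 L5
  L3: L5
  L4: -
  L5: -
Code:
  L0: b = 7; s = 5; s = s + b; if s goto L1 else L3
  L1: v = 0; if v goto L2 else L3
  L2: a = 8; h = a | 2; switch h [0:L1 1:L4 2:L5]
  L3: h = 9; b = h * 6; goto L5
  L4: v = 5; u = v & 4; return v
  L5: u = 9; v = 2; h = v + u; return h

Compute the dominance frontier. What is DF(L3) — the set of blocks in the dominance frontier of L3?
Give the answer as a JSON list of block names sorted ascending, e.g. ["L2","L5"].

Answer: ["L5"]

Analysis:
idom tree: L1←L0 L2←L1 L3←L0 L4←L2 L5←L0
Dom at joins:
  L1: preds {L0,L2}: {L0} ∩ {L0,L1,L2} = {L0}; idom=L0
  L3: preds {L0,L1}: {L0} ∩ {L0,L1} = {L0}; idom=L0
  L5: preds {L2,L3}: {L0,L1,L2} ∩ {L0,L3} = {L0}; idom=L0

Frontier:
  L1←L0: walk · to L0
  L1←L2: walk L2→L1 to L0
  L3←L0: walk · to L0
  L3←L1: walk L1 to L0
  L5←L2: walk L2→L1 to L0
  L5←L3: walk L3 to L0
  DF(L0)=∅
  DF(L1)={L1,L3,L5}
  DF(L2)={L1,L5}
  DF(L3)={L5}
  DF(L4)=∅
  DF(L5)=∅

DF(L3) = ["L5"]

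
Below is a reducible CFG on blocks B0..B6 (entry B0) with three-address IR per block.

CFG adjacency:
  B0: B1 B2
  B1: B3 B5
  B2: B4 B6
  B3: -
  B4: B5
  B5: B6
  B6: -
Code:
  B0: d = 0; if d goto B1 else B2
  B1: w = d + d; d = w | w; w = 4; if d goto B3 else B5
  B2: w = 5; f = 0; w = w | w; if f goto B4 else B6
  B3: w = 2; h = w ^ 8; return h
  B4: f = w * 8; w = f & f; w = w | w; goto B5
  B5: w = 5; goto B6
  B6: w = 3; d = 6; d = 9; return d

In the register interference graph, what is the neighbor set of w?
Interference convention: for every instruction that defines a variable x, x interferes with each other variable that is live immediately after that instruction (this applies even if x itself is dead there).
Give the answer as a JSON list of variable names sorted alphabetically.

Per-block:
  B0 def {d} use ∅
  B1 def {d,w} use {d}
  B2 def {f,w} use ∅
  B3 def {h,w} use ∅
  B4 def {f,w} use {w}
  B5 def {w} use ∅
  B6 def {d,w} use ∅

Backward fixpoint:
  B0: in=∅ out={d}
  B1: in={d} out=∅
  B2: in=∅ out={w}
  B3: in=∅ out=∅
  B4: in={w} out=∅
  B5: in=∅ out=∅
  B6: in=∅ out=∅

Conflict graph:
  d: {w}
  f: {w}
  h: ∅
  w: {d,f}

N(w) = ["d", "f"]

Answer: ["d", "f"]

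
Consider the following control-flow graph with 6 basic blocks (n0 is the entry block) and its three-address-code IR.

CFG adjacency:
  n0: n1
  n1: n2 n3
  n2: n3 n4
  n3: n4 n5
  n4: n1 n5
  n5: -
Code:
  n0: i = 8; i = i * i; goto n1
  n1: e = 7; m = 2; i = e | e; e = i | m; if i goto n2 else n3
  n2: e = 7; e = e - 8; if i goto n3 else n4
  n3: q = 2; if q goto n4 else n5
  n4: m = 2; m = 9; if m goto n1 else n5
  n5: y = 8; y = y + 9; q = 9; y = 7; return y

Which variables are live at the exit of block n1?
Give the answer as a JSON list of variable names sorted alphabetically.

Block summaries:
  n0: def={i} ue=∅
  n1: def={e,i,m} ue=∅
  n2: def={e} ue={i}
  n3: def={q} ue=∅
  n4: def={m} ue=∅
  n5: def={q,y} ue=∅

Live sets:
  n0 li=∅ lo=∅
  n1 li=∅ lo={i}
  n2 li={i} lo=∅
  n3 li=∅ lo=∅
  n4 li=∅ lo=∅
  n5 li=∅ lo=∅

live-out(n1) = ["i"]

Answer: ["i"]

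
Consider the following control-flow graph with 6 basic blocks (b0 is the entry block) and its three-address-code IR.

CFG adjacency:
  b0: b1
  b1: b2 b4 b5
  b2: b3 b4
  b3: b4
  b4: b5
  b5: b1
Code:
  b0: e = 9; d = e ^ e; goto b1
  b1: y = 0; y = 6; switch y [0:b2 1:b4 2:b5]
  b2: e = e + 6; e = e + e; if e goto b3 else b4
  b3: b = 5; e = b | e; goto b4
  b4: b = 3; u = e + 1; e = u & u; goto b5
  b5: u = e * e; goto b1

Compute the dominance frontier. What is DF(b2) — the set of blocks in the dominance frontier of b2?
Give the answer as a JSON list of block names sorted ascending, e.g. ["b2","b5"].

idom tree: b1←b0 b2←b1 b3←b2 b4←b1 b5←b1
Dom∩ at merges:
  b1: preds {b0,b5}: {b0} ∩ {b0,b1,b5} = {b0}; idom=b0
  b4: preds {b1,b2,b3}: {b0,b1} ∩ {b0,b1,b2} ∩ {b0,b1,b2,b3} = {b0,b1}; idom=b1
  b5: preds {b1,b4}: {b0,b1} ∩ {b0,b1,b4} = {b0,b1}; idom=b1

Frontier:
  b1←b0: walk · to b0
  b1←b5: walk b5→b1 to b0
  b4←b1: walk · to b1
  b4←b2: walk b2 to b1
  b4←b3: walk b3→b2 to b1
  b5←b1: walk · to b1
  b5←b4: walk b4 to b1
  DF(b0)=∅
  DF(b1)={b1}
  DF(b2)={b4}
  DF(b3)={b4}
  DF(b4)={b5}
  DF(b5)={b1}

DF(b2) = ["b4"]

Answer: ["b4"]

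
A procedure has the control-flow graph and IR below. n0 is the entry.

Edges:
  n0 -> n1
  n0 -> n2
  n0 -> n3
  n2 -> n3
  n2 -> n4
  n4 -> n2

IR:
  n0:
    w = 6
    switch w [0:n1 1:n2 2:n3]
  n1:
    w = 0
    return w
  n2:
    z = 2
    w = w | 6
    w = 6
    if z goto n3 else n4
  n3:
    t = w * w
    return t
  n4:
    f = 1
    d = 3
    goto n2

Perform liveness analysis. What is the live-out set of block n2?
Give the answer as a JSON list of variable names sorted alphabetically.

Block summaries:
  n0: def={w} ue=∅
  n1: def={w} ue=∅
  n2: def={w,z} ue={w}
  n3: def={t} ue={w}
  n4: def={d,f} ue=∅

Liveness:
  live n0: ∅→{w}
  live n1: ∅→∅
  live n2: {w}→{w}
  live n3: {w}→∅
  live n4: {w}→{w}

live-out(n2) = ["w"]

Answer: ["w"]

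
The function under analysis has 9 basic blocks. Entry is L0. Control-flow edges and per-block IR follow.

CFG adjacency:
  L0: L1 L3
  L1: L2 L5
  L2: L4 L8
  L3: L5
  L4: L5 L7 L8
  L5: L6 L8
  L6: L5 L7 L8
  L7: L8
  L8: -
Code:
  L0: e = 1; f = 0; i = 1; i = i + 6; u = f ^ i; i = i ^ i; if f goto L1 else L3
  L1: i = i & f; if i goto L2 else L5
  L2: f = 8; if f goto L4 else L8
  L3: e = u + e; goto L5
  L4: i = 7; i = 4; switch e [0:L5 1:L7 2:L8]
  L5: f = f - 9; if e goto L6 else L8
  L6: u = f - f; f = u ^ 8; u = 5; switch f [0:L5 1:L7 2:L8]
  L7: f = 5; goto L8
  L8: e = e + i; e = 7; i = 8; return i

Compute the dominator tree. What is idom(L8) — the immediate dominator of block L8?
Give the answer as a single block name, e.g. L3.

idom tree: L1←L0 L2←L1 L3←L0 L4←L2 L5←L0 L6←L5 L7←L0 L8←L0
Dom∩ at merges:
  L5: preds {L1,L3,L4,L6}: {L0,L1} ∩ {L0,L3} ∩ {L0,L1,L2,L4} ∩ {L0,L5,L6} = {L0}; idom=L0
  L7: preds {L4,L6}: {L0,L1,L2,L4} ∩ {L0,L5,L6} = {L0}; idom=L0
  L8: preds {L2,L4,L5,L6,L7}: {L0,L1,L2} ∩ {L0,L1,L2,L4} ∩ {L0,L5} ∩ {L0,L5,L6} ∩ {L0,L7} = {L0}; idom=L0

idom(L8) = L0

Answer: L0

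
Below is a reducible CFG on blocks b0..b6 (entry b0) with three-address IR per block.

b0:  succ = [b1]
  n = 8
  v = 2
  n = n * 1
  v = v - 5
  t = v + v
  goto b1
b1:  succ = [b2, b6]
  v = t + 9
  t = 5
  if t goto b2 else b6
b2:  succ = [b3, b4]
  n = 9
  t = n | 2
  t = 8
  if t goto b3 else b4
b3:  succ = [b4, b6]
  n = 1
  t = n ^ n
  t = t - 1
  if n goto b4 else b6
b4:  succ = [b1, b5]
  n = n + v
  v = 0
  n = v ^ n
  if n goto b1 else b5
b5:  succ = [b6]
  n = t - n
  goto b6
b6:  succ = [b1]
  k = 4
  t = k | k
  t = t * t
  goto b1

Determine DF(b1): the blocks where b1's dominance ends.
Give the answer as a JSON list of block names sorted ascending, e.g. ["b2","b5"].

Answer: ["b1"]

Working:
idom tree: b1←b0 b2←b1 b3←b2 b4←b2 b5←b4 b6←b1
Join-block Dom:
  b1: preds {b0,b4,b6}: {b0} ∩ {b0,b1,b2,b4} ∩ {b0,b1,b6} = {b0}; idom=b0
  b4: preds {b2,b3}: {b0,b1,b2} ∩ {b0,b1,b2,b3} = {b0,b1,b2}; idom=b2
  b6: preds {b1,b3,b5}: {b0,b1} ∩ {b0,b1,b2,b3} ∩ {b0,b1,b2,b4,b5} = {b0,b1}; idom=b1

DF derivation:
  b1←b0: walk · to b0
  b1←b4: walk b4→b2→b1 to b0
  b1←b6: walk b6→b1 to b0
  b4←b2: walk · to b2
  b4←b3: walk b3 to b2
  b6←b1: walk · to b1
  b6←b3: walk b3→b2 to b1
  b6←b5: walk b5→b4→b2 to b1
  b0: DF=∅
  b1: DF={b1}
  b2: DF={b1,b6}
  b3: DF={b4,b6}
  b4: DF={b1,b6}
  b5: DF={b6}
  b6: DF={b1}

DF(b1) = ["b1"]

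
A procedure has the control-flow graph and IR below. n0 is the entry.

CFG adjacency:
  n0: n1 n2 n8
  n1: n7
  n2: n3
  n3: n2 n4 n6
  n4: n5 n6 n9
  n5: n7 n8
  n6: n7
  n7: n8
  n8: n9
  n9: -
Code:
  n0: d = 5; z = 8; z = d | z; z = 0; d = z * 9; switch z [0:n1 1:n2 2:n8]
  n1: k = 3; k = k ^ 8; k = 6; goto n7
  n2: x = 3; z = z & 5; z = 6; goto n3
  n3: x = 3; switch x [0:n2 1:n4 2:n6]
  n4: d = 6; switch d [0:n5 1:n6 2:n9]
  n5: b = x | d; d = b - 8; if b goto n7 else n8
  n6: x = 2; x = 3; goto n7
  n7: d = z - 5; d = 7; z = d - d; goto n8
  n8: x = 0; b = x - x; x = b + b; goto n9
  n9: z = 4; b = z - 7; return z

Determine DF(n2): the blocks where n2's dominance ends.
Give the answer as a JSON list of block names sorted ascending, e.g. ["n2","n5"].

Answer: ["n2", "n7", "n8", "n9"]

Working:
idom tree: n1←n0 n2←n0 n3←n2 n4←n3 n5←n4 n6←n3 n7←n0 n8←n0 n9←n0
Dom at joins:
  n2: preds {n0,n3}: {n0} ∩ {n0,n2,n3} = {n0}; idom=n0
  n6: preds {n3,n4}: {n0,n2,n3} ∩ {n0,n2,n3,n4} = {n0,n2,n3}; idom=n3
  n7: preds {n1,n5,n6}: {n0,n1} ∩ {n0,n2,n3,n4,n5} ∩ {n0,n2,n3,n6} = {n0}; idom=n0
  n8: preds {n0,n5,n7}: {n0} ∩ {n0,n2,n3,n4,n5} ∩ {n0,n7} = {n0}; idom=n0
  n9: preds {n4,n8}: {n0,n2,n3,n4} ∩ {n0,n8} = {n0}; idom=n0

DF walk-up:
  join n2 pred n0: · stop@n0
  join n2 pred n3: n3→n2 stop@n0
  join n6 pred n3: · stop@n3
  join n6 pred n4: n4 stop@n3
  join n7 pred n1: n1 stop@n0
  join n7 pred n5: n5→n4→n3→n2 stop@n0
  join n7 pred n6: n6→n3→n2 stop@n0
  join n8 pred n0: · stop@n0
  join n8 pred n5: n5→n4→n3→n2 stop@n0
  join n8 pred n7: n7 stop@n0
  join n9 pred n4: n4→n3→n2 stop@n0
  join n9 pred n8: n8 stop@n0
  DF(n0)=∅
  DF(n1)={n7}
  DF(n2)={n2,n7,n8,n9}
  DF(n3)={n2,n7,n8,n9}
  DF(n4)={n6,n7,n8,n9}
  DF(n5)={n7,n8}
  DF(n6)={n7}
  DF(n7)={n8}
  DF(n8)={n9}
  DF(n9)=∅

DF(n2) = ["n2", "n7", "n8", "n9"]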